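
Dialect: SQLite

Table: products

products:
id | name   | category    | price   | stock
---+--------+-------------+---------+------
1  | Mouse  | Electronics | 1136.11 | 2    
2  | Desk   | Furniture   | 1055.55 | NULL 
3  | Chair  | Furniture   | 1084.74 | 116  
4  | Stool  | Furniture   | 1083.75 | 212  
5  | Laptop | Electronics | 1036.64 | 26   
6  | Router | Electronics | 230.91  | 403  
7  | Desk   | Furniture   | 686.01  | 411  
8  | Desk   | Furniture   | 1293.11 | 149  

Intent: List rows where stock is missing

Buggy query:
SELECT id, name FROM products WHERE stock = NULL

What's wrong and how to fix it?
Bug: '= NULL' is always unknown in SQL three-valued logic, so no rows match

Fix: Use IS NULL to test for NULL

Corrected query:
SELECT id, name FROM products WHERE stock IS NULL

Result:
id | name
---+-----
2  | Desk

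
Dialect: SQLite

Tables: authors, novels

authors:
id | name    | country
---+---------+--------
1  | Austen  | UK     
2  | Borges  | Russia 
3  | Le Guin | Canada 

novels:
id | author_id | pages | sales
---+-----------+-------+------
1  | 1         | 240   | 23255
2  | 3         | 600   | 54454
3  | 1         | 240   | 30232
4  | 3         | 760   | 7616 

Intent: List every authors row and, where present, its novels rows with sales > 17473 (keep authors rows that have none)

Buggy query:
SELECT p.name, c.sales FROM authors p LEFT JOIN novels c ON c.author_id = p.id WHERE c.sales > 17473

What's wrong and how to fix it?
Bug: Filtering c.sales in WHERE discards the NULL rows produced by LEFT JOIN, turning it into an inner join

Fix: Move the right-table condition into the ON clause so unmatched parents are kept

Corrected query:
SELECT p.name, c.sales FROM authors p LEFT JOIN novels c ON c.author_id = p.id AND c.sales > 17473

Result:
name    | sales
--------+------
Austen  | 23255
Austen  | 30232
Borges  | NULL 
Le Guin | 54454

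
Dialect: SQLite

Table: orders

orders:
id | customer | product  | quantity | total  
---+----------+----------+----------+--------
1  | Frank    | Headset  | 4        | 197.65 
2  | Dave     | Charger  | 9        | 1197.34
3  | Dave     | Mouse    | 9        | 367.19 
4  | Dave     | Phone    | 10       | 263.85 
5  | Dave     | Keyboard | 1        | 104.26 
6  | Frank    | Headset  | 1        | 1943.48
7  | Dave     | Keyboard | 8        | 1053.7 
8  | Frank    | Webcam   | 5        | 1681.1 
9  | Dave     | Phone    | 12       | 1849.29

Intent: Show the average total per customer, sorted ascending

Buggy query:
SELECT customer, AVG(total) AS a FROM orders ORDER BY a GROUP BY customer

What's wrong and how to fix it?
Bug: ORDER BY appears before GROUP BY; SQL clause order requires GROUP BY first

Fix: Reorder: SELECT … FROM … GROUP BY … ORDER BY …

Corrected query:
SELECT customer, AVG(total) AS a FROM orders GROUP BY customer ORDER BY a

Result:
customer | a          
---------+------------
Dave     | 805.938333 
Frank    | 1274.076667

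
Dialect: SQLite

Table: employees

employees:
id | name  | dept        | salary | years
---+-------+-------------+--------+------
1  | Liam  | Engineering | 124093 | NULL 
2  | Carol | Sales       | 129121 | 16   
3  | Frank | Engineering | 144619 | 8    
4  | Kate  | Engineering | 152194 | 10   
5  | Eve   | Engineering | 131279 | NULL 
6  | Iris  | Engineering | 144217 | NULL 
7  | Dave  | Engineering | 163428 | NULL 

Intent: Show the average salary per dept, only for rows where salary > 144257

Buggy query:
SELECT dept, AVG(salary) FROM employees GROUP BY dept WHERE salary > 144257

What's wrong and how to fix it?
Bug: Row-level WHERE must come before GROUP BY in the clause order

Fix: Move the WHERE clause before GROUP BY

Corrected query:
SELECT dept, AVG(salary) FROM employees WHERE salary > 144257 GROUP BY dept

Result:
dept        | AVG(salary)  
------------+--------------
Engineering | 153413.666667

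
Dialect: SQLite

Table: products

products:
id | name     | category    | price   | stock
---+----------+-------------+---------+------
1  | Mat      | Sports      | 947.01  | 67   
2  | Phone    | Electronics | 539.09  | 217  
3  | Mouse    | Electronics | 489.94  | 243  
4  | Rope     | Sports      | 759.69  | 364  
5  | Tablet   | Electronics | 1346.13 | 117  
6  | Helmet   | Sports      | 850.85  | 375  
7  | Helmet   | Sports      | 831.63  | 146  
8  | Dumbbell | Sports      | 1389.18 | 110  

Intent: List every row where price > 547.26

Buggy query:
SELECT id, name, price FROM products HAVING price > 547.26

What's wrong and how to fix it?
Bug: This is a non-aggregate query (no GROUP BY, no aggregates), so in SQLite the HAVING clause is invalid here; a row-level condition belongs in WHERE

Fix: Use WHERE for row-level filtering

Corrected query:
SELECT id, name, price FROM products WHERE price > 547.26

Result:
id | name     | price  
---+----------+--------
1  | Mat      | 947.01 
4  | Rope     | 759.69 
5  | Tablet   | 1346.13
6  | Helmet   | 850.85 
7  | Helmet   | 831.63 
8  | Dumbbell | 1389.18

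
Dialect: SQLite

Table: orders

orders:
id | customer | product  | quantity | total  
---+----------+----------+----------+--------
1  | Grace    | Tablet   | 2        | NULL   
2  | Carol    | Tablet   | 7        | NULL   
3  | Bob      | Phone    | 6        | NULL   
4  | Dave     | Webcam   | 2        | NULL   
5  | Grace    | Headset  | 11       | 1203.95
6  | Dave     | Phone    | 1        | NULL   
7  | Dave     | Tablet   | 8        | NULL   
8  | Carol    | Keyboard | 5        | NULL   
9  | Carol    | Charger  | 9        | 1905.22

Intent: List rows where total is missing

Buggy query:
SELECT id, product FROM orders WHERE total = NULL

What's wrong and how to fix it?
Bug: '= NULL' is always unknown in SQL three-valued logic, so no rows match

Fix: Use IS NULL to test for NULL

Corrected query:
SELECT id, product FROM orders WHERE total IS NULL

Result:
id | product 
---+---------
1  | Tablet  
2  | Tablet  
3  | Phone   
4  | Webcam  
6  | Phone   
7  | Tablet  
8  | Keyboard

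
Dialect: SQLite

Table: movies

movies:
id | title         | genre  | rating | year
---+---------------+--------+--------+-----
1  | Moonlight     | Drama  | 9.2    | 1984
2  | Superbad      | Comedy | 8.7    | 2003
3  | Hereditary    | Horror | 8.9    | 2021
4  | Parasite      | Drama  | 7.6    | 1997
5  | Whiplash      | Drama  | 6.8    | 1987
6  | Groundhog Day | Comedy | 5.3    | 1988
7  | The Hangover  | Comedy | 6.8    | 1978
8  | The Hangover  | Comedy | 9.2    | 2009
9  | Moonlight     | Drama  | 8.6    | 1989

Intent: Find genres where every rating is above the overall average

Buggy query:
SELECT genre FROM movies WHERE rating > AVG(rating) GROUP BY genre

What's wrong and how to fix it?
Bug: AVG() is an aggregate; it can't sit directly in WHERE

Fix: Compute the overall average in a scalar subquery and compare each group's MIN against it in HAVING

Corrected query:
SELECT genre FROM movies GROUP BY genre HAVING MIN(rating) > (SELECT AVG(rating) FROM movies)

Result:
genre 
------
Horror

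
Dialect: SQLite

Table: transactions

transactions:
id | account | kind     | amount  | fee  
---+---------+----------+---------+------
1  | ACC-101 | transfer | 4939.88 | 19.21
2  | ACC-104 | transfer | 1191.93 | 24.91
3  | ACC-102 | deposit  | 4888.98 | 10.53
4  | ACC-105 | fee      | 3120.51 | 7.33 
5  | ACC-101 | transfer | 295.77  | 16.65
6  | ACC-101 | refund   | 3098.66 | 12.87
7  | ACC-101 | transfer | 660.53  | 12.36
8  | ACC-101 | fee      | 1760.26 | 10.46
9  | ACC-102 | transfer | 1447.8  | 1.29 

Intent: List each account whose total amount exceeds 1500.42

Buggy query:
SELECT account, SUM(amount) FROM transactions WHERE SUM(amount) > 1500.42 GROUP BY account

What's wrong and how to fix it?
Bug: WHERE runs before GROUP BY, so aggregates aren't available there

Fix: Use HAVING (which filters groups after aggregation) instead of WHERE

Corrected query:
SELECT account, SUM(amount) FROM transactions GROUP BY account HAVING SUM(amount) > 1500.42

Result:
account | SUM(amount)
--------+------------
ACC-101 | 10755.1    
ACC-102 | 6336.78    
ACC-105 | 3120.51    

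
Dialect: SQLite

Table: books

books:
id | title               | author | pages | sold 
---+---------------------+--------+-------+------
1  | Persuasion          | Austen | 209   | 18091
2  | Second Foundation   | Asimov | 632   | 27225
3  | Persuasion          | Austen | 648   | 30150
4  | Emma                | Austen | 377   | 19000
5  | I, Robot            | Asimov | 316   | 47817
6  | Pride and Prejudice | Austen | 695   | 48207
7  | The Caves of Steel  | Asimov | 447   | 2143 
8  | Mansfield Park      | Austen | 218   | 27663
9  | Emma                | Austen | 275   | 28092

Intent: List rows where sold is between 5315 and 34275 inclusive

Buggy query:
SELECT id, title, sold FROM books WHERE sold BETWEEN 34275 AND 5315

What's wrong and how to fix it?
Bug: BETWEEN expects the lower bound first; with 34275 AND 5315 the range is empty

Fix: Write BETWEEN 5315 AND 34275

Corrected query:
SELECT id, title, sold FROM books WHERE sold BETWEEN 5315 AND 34275

Result:
id | title             | sold 
---+-------------------+------
1  | Persuasion        | 18091
2  | Second Foundation | 27225
3  | Persuasion        | 30150
4  | Emma              | 19000
8  | Mansfield Park    | 27663
9  | Emma              | 28092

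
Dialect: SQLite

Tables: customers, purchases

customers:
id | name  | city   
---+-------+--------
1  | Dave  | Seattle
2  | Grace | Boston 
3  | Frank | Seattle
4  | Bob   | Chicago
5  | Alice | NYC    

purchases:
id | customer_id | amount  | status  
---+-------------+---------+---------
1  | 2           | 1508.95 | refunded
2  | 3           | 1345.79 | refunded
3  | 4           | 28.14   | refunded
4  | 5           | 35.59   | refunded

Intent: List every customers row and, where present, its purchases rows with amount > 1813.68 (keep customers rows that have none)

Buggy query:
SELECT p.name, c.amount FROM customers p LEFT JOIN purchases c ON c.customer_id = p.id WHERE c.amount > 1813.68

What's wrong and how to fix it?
Bug: A WHERE condition on the right-hand table after LEFT JOIN drops unmatched parents

Fix: Put 'c.amount > 1813.68' in the JOIN's ON clause instead of WHERE

Corrected query:
SELECT p.name, c.amount FROM customers p LEFT JOIN purchases c ON c.customer_id = p.id AND c.amount > 1813.68

Result:
name  | amount
------+-------
Dave  | NULL  
Grace | NULL  
Frank | NULL  
Bob   | NULL  
Alice | NULL  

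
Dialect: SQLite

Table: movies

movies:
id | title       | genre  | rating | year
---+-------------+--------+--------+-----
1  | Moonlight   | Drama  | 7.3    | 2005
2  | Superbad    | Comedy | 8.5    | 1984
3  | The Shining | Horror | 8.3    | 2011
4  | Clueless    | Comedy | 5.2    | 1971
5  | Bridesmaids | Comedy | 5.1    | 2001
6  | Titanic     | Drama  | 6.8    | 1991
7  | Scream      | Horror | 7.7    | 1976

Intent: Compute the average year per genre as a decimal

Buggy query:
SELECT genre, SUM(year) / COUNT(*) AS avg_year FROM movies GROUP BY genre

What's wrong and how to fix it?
Bug: Both operands are integers, so '/' performs integer division and truncates

Fix: Cast one side to REAL so the division keeps the fractional part

Corrected query:
SELECT genre, SUM(year) * 1.0 / COUNT(*) AS avg_year FROM movies GROUP BY genre

Result:
genre  | avg_year   
-------+------------
Comedy | 1985.333333
Drama  | 1998       
Horror | 1993.5     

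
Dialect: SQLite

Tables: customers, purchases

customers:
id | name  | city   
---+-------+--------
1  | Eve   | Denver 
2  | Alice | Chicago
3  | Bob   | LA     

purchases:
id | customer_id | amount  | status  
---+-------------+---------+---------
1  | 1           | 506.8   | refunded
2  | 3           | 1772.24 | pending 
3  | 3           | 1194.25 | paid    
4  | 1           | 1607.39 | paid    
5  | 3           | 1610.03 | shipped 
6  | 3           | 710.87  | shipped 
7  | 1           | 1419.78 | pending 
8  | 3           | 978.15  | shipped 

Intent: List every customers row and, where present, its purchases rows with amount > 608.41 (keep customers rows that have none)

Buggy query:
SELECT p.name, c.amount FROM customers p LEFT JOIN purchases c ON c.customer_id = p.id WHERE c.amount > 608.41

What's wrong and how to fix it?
Bug: A WHERE condition on the right-hand table after LEFT JOIN drops unmatched parents

Fix: Move the right-table condition into the ON clause so unmatched parents are kept

Corrected query:
SELECT p.name, c.amount FROM customers p LEFT JOIN purchases c ON c.customer_id = p.id AND c.amount > 608.41

Result:
name  | amount 
------+--------
Eve   | 1419.78
Eve   | 1607.39
Alice | NULL   
Bob   | 710.87 
Bob   | 978.15 
Bob   | 1194.25
Bob   | 1610.03
Bob   | 1772.24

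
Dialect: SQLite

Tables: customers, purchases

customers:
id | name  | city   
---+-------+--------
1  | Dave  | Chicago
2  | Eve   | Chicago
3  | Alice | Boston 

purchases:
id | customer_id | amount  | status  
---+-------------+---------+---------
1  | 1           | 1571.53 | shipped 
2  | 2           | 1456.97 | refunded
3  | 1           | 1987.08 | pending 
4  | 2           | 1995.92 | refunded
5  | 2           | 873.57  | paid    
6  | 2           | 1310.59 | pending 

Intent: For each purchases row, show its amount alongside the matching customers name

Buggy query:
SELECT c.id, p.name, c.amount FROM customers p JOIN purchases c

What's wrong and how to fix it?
Bug: Missing join condition: each purchases row is matched to all customers rows instead of just its own

Fix: Add ON c.customer_id = p.id to the JOIN

Corrected query:
SELECT c.id, p.name, c.amount FROM customers p JOIN purchases c ON c.customer_id = p.id

Result:
id | name | amount 
---+------+--------
1  | Dave | 1571.53
2  | Eve  | 1456.97
3  | Dave | 1987.08
4  | Eve  | 1995.92
5  | Eve  | 873.57 
6  | Eve  | 1310.59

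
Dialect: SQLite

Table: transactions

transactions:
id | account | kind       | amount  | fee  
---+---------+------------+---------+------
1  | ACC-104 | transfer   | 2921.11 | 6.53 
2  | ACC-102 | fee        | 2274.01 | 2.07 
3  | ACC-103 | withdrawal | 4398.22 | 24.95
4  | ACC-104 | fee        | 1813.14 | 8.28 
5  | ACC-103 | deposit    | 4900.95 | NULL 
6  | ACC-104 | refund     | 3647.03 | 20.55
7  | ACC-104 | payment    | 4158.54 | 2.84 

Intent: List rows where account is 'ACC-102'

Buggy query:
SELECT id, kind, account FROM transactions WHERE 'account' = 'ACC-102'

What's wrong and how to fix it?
Bug: 'account' in single quotes is a string literal, not the column; the comparison is literal-vs-literal and never true

Fix: Reference the column as account without single quotes

Corrected query:
SELECT id, kind, account FROM transactions WHERE account = 'ACC-102'

Result:
id | kind | account
---+------+--------
2  | fee  | ACC-102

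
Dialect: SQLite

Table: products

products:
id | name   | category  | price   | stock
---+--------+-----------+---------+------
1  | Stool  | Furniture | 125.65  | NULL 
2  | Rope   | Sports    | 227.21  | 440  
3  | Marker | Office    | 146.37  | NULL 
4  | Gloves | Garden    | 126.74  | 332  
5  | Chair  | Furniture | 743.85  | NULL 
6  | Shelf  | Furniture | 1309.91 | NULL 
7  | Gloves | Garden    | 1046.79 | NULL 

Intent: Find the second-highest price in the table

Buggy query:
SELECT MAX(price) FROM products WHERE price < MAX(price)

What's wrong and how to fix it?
Bug: MAX(price) on the right of the comparison is an aggregate-in-WHERE error

Fix: Compute the overall MAX in a subquery, then take MAX of rows below it

Corrected query:
SELECT MAX(price) FROM products WHERE price < (SELECT MAX(price) FROM products)

Result:
MAX(price)
----------
1046.79   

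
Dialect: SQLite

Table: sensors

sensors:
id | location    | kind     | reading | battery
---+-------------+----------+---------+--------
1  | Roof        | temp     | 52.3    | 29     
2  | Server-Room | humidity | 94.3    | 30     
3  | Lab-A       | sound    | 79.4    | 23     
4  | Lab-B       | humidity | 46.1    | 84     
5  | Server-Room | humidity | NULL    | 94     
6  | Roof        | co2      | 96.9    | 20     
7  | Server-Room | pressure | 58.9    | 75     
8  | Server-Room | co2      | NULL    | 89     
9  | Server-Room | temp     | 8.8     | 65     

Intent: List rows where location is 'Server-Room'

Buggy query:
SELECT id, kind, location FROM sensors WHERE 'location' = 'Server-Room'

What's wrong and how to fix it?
Bug: 'location' in single quotes is a string literal, not the column; the comparison is literal-vs-literal and never true

Fix: Remove the quotes around the column name (or use double quotes for an identifier)

Corrected query:
SELECT id, kind, location FROM sensors WHERE location = 'Server-Room'

Result:
id | kind     | location   
---+----------+------------
2  | humidity | Server-Room
5  | humidity | Server-Room
7  | pressure | Server-Room
8  | co2      | Server-Room
9  | temp     | Server-Room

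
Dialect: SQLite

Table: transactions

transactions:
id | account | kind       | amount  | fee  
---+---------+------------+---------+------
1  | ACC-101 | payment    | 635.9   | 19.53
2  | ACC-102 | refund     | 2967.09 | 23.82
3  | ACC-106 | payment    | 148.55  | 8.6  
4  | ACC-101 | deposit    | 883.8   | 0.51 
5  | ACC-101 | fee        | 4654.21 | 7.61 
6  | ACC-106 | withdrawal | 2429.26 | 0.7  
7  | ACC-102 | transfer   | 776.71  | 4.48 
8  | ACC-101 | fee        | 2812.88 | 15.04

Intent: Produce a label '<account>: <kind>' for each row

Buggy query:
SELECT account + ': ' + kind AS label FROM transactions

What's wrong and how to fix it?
Bug: SQLite uses || for string concatenation; + coerces text to numbers (yielding 0)

Fix: Use the || operator for string concatenation

Corrected query:
SELECT account || ': ' || kind AS label FROM transactions

Result:
label              
-------------------
ACC-101: payment   
ACC-102: refund    
ACC-106: payment   
ACC-101: deposit   
ACC-101: fee       
ACC-106: withdrawal
ACC-102: transfer  
ACC-101: fee       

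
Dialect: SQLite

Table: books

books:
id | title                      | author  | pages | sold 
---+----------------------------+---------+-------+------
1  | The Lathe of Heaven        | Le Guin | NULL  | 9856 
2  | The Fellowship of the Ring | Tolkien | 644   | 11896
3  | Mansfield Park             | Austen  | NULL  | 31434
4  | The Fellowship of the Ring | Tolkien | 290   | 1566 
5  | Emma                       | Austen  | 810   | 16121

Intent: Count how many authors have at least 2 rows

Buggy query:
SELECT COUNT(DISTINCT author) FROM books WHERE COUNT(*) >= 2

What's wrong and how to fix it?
Bug: COUNT(*) cannot appear in WHERE; the per-group count doesn't exist yet

Fix: Group first with HAVING COUNT(*) >= 2, then COUNT the resulting groups

Corrected query:
SELECT COUNT(*) FROM (SELECT author FROM books GROUP BY author HAVING COUNT(*) >= 2)

Result:
COUNT(*)
--------
2       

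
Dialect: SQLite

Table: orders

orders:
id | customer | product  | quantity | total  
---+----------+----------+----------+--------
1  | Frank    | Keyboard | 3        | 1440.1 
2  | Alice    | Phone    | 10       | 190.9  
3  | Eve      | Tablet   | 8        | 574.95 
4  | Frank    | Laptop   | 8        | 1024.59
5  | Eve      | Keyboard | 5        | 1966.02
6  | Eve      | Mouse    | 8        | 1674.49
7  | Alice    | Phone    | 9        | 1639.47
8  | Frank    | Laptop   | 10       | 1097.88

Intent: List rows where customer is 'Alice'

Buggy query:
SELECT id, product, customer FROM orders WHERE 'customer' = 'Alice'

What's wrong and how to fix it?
Bug: Single quotes denote string literals in SQL; the column name is being compared as a constant string

Fix: Remove the quotes around the column name (or use double quotes for an identifier)

Corrected query:
SELECT id, product, customer FROM orders WHERE customer = 'Alice'

Result:
id | product | customer
---+---------+---------
2  | Phone   | Alice   
7  | Phone   | Alice   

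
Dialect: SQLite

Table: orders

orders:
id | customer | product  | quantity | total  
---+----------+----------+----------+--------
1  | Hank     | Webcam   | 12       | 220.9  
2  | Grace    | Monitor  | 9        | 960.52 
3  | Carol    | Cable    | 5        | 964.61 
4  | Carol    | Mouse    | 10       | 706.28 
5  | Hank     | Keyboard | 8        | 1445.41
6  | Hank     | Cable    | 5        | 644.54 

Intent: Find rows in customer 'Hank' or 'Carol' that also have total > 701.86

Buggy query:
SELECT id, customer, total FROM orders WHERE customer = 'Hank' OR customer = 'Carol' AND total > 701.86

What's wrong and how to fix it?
Bug: AND binds tighter than OR, so this parses as customer = 'Hank' OR (customer = 'Carol' AND total > 701.86)

Fix: Group the OR with parentheses (or use IN), then AND the threshold

Corrected query:
SELECT id, customer, total FROM orders WHERE (customer = 'Hank' OR customer = 'Carol') AND total > 701.86

Result:
id | customer | total  
---+----------+--------
3  | Carol    | 964.61 
4  | Carol    | 706.28 
5  | Hank     | 1445.41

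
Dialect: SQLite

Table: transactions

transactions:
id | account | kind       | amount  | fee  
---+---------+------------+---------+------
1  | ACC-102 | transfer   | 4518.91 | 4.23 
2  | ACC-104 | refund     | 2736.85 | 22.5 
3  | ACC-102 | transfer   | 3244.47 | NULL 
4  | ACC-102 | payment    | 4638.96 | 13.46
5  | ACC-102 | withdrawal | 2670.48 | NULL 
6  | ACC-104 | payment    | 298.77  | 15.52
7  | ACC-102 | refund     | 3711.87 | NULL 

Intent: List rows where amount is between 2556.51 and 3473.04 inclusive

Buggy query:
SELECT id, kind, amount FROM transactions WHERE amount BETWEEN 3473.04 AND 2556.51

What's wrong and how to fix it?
Bug: The bounds are reversed; BETWEEN a AND b requires a <= b to match anything

Fix: Swap the bounds so the smaller value comes first

Corrected query:
SELECT id, kind, amount FROM transactions WHERE amount BETWEEN 2556.51 AND 3473.04

Result:
id | kind       | amount 
---+------------+--------
2  | refund     | 2736.85
3  | transfer   | 3244.47
5  | withdrawal | 2670.48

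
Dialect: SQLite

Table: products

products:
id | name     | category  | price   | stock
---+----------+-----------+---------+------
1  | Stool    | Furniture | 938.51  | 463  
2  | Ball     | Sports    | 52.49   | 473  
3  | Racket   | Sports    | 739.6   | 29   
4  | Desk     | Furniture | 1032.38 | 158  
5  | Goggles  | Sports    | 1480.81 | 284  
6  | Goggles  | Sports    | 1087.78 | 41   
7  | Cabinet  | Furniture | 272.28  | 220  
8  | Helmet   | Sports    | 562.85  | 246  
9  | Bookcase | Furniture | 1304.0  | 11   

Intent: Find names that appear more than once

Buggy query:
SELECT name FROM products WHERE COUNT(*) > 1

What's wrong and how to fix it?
Bug: WHERE can't reference COUNT(*); aggregates are computed after WHERE

Fix: Group first, then use HAVING for the count condition

Corrected query:
SELECT name FROM products GROUP BY name HAVING COUNT(*) > 1

Result:
name   
-------
Goggles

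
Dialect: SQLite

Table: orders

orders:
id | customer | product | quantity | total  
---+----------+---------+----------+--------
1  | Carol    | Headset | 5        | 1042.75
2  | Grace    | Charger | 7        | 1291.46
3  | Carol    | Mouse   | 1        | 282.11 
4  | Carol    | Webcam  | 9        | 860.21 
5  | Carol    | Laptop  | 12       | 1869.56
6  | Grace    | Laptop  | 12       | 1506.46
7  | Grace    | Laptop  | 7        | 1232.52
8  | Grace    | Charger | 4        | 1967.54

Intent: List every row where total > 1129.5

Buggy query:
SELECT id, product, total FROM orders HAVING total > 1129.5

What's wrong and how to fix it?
Bug: HAVING filters the output of aggregation, but this query has no GROUP BY and no aggregate functions, so SQLite rejects it (HAVING clause on a non-aggregate query); the condition here is per row

Fix: Replace HAVING with WHERE since the condition applies to individual rows

Corrected query:
SELECT id, product, total FROM orders WHERE total > 1129.5

Result:
id | product | total  
---+---------+--------
2  | Charger | 1291.46
5  | Laptop  | 1869.56
6  | Laptop  | 1506.46
7  | Laptop  | 1232.52
8  | Charger | 1967.54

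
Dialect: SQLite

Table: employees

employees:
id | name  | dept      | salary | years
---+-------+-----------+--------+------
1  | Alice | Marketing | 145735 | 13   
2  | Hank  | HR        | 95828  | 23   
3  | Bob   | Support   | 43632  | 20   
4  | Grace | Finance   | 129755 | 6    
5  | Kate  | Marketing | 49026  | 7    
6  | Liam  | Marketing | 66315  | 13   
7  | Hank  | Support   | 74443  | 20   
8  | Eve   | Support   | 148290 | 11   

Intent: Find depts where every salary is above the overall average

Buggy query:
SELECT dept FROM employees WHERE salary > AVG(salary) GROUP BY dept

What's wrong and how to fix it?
Bug: WHERE evaluates per row before aggregation, so AVG() is unavailable

Fix: Compute the overall average in a scalar subquery and compare each group's MIN against it in HAVING

Corrected query:
SELECT dept FROM employees GROUP BY dept HAVING MIN(salary) > (SELECT AVG(salary) FROM employees)

Result:
dept   
-------
Finance
HR     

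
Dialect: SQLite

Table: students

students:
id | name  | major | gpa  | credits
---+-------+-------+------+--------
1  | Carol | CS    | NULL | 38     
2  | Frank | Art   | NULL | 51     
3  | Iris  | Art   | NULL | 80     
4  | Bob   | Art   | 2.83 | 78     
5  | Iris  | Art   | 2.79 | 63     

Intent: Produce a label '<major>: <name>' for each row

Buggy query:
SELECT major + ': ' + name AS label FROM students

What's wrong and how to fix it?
Bug: '+' is numeric addition; on text columns SQLite converts them to 0 instead of concatenating

Fix: Use the || operator for string concatenation

Corrected query:
SELECT major || ': ' || name AS label FROM students

Result:
label     
----------
CS: Carol 
Art: Frank
Art: Iris 
Art: Bob  
Art: Iris 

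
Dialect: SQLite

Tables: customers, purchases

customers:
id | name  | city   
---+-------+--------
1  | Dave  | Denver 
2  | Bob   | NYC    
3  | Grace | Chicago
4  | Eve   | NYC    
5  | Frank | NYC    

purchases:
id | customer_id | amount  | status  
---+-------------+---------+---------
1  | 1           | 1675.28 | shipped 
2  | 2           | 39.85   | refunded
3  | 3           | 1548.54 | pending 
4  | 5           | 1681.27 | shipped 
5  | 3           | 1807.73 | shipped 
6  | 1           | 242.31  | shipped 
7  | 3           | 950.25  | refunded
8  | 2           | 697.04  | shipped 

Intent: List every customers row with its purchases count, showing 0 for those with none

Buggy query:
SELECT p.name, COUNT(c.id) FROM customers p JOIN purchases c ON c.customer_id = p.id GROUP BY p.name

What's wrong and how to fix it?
Bug: An inner join excludes parents with zero children

Fix: Switch to LEFT JOIN to retain unmatched parent rows

Corrected query:
SELECT p.name, COUNT(c.id) FROM customers p LEFT JOIN purchases c ON c.customer_id = p.id GROUP BY p.name

Result:
name  | COUNT(c.id)
------+------------
Bob   | 2          
Dave  | 2          
Eve   | 0          
Frank | 1          
Grace | 3          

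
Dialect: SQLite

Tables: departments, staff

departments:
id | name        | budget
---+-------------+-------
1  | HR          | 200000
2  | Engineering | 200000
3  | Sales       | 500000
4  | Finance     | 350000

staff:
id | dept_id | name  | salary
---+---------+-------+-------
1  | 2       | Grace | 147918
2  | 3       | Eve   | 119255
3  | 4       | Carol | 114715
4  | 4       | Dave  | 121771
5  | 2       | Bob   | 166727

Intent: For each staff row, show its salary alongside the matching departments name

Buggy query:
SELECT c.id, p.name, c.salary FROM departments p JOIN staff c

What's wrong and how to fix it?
Bug: Missing join condition: each staff row is matched to all departments rows instead of just its own

Fix: Add ON c.dept_id = p.id to the JOIN

Corrected query:
SELECT c.id, p.name, c.salary FROM departments p JOIN staff c ON c.dept_id = p.id

Result:
id | name        | salary
---+-------------+-------
1  | Engineering | 147918
2  | Sales       | 119255
3  | Finance     | 114715
4  | Finance     | 121771
5  | Engineering | 166727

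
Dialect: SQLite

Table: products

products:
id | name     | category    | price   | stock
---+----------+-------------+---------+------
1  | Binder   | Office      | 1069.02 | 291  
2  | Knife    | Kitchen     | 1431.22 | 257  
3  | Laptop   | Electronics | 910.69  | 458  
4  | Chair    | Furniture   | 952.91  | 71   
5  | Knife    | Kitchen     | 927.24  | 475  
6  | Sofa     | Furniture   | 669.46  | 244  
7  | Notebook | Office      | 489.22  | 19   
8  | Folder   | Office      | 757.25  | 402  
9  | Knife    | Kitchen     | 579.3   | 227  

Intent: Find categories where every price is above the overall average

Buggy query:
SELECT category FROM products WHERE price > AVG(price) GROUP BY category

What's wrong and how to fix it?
Bug: AVG() is an aggregate; it can't sit directly in WHERE

Fix: Compute the overall average in a scalar subquery and compare each group's MIN against it in HAVING

Corrected query:
SELECT category FROM products GROUP BY category HAVING MIN(price) > (SELECT AVG(price) FROM products)

Result:
category   
-----------
Electronics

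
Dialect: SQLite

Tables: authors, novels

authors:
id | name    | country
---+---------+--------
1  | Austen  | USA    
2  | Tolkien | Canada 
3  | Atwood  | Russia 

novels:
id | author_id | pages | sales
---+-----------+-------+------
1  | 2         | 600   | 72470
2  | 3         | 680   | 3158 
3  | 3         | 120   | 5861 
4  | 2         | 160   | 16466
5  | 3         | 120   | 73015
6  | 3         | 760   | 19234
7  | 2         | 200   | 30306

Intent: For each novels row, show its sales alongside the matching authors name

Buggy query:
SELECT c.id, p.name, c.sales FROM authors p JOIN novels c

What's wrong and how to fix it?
Bug: JOIN with no ON clause produces a cartesian product; every novels row pairs with every authors row

Fix: Specify the join condition linking the foreign key to the parent id

Corrected query:
SELECT c.id, p.name, c.sales FROM authors p JOIN novels c ON c.author_id = p.id

Result:
id | name    | sales
---+---------+------
1  | Tolkien | 72470
2  | Atwood  | 3158 
3  | Atwood  | 5861 
4  | Tolkien | 16466
5  | Atwood  | 73015
6  | Atwood  | 19234
7  | Tolkien | 30306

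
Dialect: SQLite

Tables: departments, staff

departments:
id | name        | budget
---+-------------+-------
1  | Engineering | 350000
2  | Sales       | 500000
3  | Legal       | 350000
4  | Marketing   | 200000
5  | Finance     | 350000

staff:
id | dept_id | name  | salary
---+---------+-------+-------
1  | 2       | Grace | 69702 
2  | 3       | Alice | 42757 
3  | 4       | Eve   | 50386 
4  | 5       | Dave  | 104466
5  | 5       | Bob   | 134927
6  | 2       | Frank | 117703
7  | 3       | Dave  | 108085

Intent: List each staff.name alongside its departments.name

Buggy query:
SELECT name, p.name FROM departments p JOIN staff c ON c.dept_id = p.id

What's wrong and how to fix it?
Bug: Both tables have a 'name' column; the unqualified reference is ambiguous

Fix: Qualify the column with its table alias (c.name)

Corrected query:
SELECT c.name, p.name FROM departments p JOIN staff c ON c.dept_id = p.id

Result:
name  | name     
------+----------
Grace | Sales    
Alice | Legal    
Eve   | Marketing
Dave  | Finance  
Bob   | Finance  
Frank | Sales    
Dave  | Legal    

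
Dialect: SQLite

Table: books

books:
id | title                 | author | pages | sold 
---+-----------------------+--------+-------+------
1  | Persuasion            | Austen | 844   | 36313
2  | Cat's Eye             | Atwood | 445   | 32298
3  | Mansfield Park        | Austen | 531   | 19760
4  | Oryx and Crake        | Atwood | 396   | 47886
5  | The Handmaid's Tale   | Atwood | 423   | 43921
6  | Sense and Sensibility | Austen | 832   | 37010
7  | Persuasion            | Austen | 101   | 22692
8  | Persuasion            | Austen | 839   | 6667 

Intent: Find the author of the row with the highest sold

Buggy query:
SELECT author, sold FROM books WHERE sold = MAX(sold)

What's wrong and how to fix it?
Bug: MAX(sold) is an aggregate and cannot be used directly in WHERE

Fix: Use a subquery: WHERE sold = (SELECT MAX(sold) FROM books)

Corrected query:
SELECT author, sold FROM books WHERE sold = (SELECT MAX(sold) FROM books)

Result:
author | sold 
-------+------
Atwood | 47886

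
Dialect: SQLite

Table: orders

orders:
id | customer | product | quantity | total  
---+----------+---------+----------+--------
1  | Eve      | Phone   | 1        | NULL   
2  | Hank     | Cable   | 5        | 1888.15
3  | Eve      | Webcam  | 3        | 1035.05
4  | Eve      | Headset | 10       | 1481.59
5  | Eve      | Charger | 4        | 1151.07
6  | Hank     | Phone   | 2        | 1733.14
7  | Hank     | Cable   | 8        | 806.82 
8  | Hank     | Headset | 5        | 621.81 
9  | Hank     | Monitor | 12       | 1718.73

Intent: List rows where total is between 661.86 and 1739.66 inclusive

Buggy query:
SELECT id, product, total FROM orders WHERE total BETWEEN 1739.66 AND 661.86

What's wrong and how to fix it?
Bug: BETWEEN expects the lower bound first; with 1739.66 AND 661.86 the range is empty

Fix: Write BETWEEN 661.86 AND 1739.66

Corrected query:
SELECT id, product, total FROM orders WHERE total BETWEEN 661.86 AND 1739.66

Result:
id | product | total  
---+---------+--------
3  | Webcam  | 1035.05
4  | Headset | 1481.59
5  | Charger | 1151.07
6  | Phone   | 1733.14
7  | Cable   | 806.82 
9  | Monitor | 1718.73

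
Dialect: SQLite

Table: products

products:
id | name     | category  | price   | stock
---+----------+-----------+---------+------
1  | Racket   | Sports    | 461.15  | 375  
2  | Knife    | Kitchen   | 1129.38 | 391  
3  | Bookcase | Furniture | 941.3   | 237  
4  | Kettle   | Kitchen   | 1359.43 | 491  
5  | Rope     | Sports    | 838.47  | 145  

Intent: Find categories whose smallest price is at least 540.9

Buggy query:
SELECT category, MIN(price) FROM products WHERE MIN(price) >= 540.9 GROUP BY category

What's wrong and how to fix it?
Bug: Aggregates like MIN are computed per group after WHERE runs

Fix: Use HAVING for the per-group MIN condition

Corrected query:
SELECT category, MIN(price) FROM products GROUP BY category HAVING MIN(price) >= 540.9

Result:
category  | MIN(price)
----------+-----------
Furniture | 941.3     
Kitchen   | 1129.38   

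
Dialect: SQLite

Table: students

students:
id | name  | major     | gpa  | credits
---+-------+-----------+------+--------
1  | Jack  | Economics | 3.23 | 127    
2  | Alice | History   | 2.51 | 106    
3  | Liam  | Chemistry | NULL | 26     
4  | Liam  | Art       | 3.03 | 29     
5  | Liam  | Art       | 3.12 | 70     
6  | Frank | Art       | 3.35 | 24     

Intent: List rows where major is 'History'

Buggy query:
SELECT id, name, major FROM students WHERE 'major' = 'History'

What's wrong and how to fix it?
Bug: 'major' in single quotes is a string literal, not the column; the comparison is literal-vs-literal and never true

Fix: Reference the column as major without single quotes

Corrected query:
SELECT id, name, major FROM students WHERE major = 'History'

Result:
id | name  | major  
---+-------+--------
2  | Alice | History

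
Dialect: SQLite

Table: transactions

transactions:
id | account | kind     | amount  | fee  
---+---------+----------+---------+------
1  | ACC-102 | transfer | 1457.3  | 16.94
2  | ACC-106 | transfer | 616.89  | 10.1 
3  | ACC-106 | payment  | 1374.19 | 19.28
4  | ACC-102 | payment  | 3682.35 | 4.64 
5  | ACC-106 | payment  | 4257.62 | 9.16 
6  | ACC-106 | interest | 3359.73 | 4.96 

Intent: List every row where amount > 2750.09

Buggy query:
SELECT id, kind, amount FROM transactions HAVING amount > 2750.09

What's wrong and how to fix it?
Bug: HAVING filters the output of aggregation, but this query has no GROUP BY and no aggregate functions, so SQLite rejects it (HAVING clause on a non-aggregate query); the condition here is per row

Fix: Use WHERE for row-level filtering

Corrected query:
SELECT id, kind, amount FROM transactions WHERE amount > 2750.09

Result:
id | kind     | amount 
---+----------+--------
4  | payment  | 3682.35
5  | payment  | 4257.62
6  | interest | 3359.73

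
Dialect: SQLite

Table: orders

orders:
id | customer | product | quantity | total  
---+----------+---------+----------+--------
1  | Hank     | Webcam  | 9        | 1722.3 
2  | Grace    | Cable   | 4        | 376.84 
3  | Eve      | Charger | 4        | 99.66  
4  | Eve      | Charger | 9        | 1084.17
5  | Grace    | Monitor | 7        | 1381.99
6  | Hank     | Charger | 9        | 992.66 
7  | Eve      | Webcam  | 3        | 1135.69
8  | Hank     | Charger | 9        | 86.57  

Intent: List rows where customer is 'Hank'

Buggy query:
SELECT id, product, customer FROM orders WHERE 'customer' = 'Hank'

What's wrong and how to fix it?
Bug: Single quotes denote string literals in SQL; the column name is being compared as a constant string

Fix: Reference the column as customer without single quotes

Corrected query:
SELECT id, product, customer FROM orders WHERE customer = 'Hank'

Result:
id | product | customer
---+---------+---------
1  | Webcam  | Hank    
6  | Charger | Hank    
8  | Charger | Hank    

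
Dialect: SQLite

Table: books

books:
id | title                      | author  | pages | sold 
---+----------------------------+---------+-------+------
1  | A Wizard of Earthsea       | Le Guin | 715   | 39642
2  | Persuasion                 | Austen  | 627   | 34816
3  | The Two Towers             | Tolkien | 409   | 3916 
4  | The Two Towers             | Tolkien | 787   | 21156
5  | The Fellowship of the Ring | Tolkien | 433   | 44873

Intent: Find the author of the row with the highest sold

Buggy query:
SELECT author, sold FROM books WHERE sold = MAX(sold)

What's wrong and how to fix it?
Bug: WHERE is evaluated per row; an aggregate over the whole table isn't defined there

Fix: Wrap MAX in a scalar subquery so WHERE compares against a single value

Corrected query:
SELECT author, sold FROM books WHERE sold = (SELECT MAX(sold) FROM books)

Result:
author  | sold 
--------+------
Tolkien | 44873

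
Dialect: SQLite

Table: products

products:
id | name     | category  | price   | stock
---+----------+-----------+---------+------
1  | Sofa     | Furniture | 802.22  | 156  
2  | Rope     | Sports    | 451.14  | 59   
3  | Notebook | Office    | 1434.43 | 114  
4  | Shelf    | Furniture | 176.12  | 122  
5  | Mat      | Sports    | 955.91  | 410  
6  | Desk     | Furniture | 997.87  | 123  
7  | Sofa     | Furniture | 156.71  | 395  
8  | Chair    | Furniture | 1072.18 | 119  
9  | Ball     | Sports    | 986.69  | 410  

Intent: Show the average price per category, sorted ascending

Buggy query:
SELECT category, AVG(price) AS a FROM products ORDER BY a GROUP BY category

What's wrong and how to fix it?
Bug: ORDER BY appears before GROUP BY; SQL clause order requires GROUP BY first

Fix: Reorder: SELECT … FROM … GROUP BY … ORDER BY …

Corrected query:
SELECT category, AVG(price) AS a FROM products GROUP BY category ORDER BY a

Result:
category  | a         
----------+-----------
Furniture | 641.02    
Sports    | 797.913333
Office    | 1434.43   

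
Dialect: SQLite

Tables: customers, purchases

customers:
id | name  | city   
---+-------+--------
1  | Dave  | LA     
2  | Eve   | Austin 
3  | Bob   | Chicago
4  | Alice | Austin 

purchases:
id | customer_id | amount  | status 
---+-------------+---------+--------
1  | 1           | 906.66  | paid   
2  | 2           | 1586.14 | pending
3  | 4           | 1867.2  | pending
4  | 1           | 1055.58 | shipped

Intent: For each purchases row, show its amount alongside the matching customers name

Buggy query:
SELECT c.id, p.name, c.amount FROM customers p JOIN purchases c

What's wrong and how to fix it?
Bug: JOIN with no ON clause produces a cartesian product; every purchases row pairs with every customers row

Fix: Specify the join condition linking the foreign key to the parent id

Corrected query:
SELECT c.id, p.name, c.amount FROM customers p JOIN purchases c ON c.customer_id = p.id

Result:
id | name  | amount 
---+-------+--------
1  | Dave  | 906.66 
2  | Eve   | 1586.14
3  | Alice | 1867.2 
4  | Dave  | 1055.58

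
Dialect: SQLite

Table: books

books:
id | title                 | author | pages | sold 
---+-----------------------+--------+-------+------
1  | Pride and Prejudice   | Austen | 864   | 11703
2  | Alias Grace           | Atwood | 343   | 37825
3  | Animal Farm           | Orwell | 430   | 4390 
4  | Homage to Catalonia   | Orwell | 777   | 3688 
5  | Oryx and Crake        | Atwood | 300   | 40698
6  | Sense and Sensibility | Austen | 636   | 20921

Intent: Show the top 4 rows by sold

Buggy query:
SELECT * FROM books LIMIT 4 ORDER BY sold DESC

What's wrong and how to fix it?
Bug: ORDER BY cannot follow LIMIT; LIMIT is the final clause

Fix: Swap the clauses: ORDER BY first, then LIMIT

Corrected query:
SELECT * FROM books ORDER BY sold DESC LIMIT 4

Result:
id | title                 | author | pages | sold 
---+-----------------------+--------+-------+------
5  | Oryx and Crake        | Atwood | 300   | 40698
2  | Alias Grace           | Atwood | 343   | 37825
6  | Sense and Sensibility | Austen | 636   | 20921
1  | Pride and Prejudice   | Austen | 864   | 11703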